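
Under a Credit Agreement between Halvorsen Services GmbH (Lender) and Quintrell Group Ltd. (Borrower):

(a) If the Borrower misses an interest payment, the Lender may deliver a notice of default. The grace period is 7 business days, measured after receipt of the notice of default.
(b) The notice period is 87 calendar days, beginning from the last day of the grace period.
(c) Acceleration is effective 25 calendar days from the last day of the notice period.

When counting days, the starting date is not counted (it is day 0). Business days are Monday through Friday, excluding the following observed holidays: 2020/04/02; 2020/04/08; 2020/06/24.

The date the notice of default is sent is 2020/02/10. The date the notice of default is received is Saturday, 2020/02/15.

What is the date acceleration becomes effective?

2020/06/16

From Saturday, 2020/02/15, 7 business days (Feb 17, Feb 18, Feb 19, Feb 20, Feb 21, Feb 24, Feb 25, skipping weekends) brings us to Tuesday, 2020/02/25, which is the last day of the grace period.
The last day of the notice period: 87 calendar days after 2020/02/25 is 2020/05/22.
The date acceleration becomes effective: 2020/05/22 + 25 days = 2020/06/16.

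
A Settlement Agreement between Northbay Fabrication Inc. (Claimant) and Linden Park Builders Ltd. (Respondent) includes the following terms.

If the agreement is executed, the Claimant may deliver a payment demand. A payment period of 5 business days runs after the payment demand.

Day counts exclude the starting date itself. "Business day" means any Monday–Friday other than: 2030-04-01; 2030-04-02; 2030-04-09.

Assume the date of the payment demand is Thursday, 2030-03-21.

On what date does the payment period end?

The last day of the payment period: 5 business days after Thursday, 2030-03-21, skipping weekends — Mar 22, Mar 25, Mar 26, Mar 27, Mar 28 — lands on Thursday, 2030-03-28.

2030-03-28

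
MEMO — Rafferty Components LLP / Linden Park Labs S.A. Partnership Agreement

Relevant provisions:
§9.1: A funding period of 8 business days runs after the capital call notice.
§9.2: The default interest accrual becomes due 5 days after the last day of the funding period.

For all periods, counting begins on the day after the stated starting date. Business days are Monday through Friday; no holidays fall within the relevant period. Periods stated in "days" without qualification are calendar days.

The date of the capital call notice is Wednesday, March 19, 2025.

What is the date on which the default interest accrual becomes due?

April 5, 2025

From Wednesday, March 19, 2025, 8 business days (Mar 20, Mar 21, Mar 24, Mar 25, Mar 26, Mar 27, Mar 28, Mar 31, skipping weekends) brings us to Monday, March 31, 2025, which is the last day of the funding period.
Adding 5 calendar days to March 31, 2025 gives April 5, 2025, which is the date on which the default interest accrual becomes due.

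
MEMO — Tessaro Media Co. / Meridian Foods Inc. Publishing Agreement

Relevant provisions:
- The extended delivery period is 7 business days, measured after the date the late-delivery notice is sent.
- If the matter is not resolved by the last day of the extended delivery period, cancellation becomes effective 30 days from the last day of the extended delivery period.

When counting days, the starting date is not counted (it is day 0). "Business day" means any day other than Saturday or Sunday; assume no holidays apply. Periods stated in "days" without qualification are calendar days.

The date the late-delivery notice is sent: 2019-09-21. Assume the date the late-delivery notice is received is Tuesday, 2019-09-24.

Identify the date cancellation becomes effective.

The last day of the extended delivery period: 7 business days after Saturday, 2019-09-21, skipping weekends — Sep 23, Sep 24, Sep 25, Sep 26, Sep 27, Sep 30, Oct 1 — lands on Tuesday, 2019-10-01.
Adding 30 calendar days to 2019-10-01 gives 2019-10-31, which is the date cancellation becomes effective.

2019-10-31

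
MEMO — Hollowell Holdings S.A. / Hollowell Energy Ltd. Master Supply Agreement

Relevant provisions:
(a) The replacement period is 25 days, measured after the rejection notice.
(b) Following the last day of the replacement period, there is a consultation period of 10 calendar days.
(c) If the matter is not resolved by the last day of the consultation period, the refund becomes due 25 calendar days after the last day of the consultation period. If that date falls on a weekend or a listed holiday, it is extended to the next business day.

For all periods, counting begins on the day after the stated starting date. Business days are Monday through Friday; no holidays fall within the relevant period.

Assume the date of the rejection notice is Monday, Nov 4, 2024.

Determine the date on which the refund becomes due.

The last day of the replacement period: Nov 4, 2024 + 25 days = Nov 29, 2024.
The last day of the consultation period: Nov 29, 2024 + 10 days = Dec 9, 2024.
Adding 25 calendar days to Dec 9, 2024 gives Jan 3, 2025, which is the date on which the refund becomes due. Jan 3, 2025 is a Friday, so no roll-forward applies.

Jan 3, 2025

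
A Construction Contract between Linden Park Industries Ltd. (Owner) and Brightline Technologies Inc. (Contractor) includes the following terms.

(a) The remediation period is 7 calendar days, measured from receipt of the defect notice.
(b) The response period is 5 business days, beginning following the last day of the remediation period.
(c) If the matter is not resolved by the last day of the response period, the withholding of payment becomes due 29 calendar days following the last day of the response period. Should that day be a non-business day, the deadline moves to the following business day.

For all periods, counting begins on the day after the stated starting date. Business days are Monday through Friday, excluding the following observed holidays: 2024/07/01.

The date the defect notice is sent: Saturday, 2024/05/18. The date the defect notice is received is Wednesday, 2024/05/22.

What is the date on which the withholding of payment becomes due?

The last day of the remediation period: 7 calendar days after 2024/05/22 is 2024/05/29.
The last day of the response period: counting 5 business days from Wednesday, 2024/05/29 (May 30, May 31, Jun 3, Jun 4, Jun 5, skipping weekends) reaches Wednesday, 2024/06/05.
The date on which the withholding of payment becomes due: 2024/06/05 + 29 days = 2024/07/04. 2024/07/04 is a Thursday and is not a listed holiday, so no roll-forward applies.

2024/07/04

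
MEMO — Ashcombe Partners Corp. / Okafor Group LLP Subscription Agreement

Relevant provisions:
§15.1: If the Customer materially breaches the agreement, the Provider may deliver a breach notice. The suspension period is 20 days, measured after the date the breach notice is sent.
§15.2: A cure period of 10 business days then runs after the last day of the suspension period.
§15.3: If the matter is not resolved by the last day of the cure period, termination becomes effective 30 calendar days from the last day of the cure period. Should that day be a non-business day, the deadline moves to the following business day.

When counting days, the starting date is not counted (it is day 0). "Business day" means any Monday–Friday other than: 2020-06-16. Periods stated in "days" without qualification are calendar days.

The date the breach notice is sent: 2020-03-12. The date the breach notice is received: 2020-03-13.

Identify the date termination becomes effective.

2020-05-15

The last day of the suspension period: 20 calendar days after 2020-03-12 is 2020-04-01.
From Wednesday, 2020-04-01, 10 business days (Apr 2, Apr 3, Apr 6, Apr 7, Apr 8, Apr 9, Apr 10, Apr 13, Apr 14, Apr 15, skipping weekends) brings us to Wednesday, 2020-04-15, which is the last day of the cure period.
The date termination becomes effective: 30 calendar days after 2020-04-15 is 2020-05-15. 2020-05-15 is a Friday and is not a listed holiday, so no roll-forward applies.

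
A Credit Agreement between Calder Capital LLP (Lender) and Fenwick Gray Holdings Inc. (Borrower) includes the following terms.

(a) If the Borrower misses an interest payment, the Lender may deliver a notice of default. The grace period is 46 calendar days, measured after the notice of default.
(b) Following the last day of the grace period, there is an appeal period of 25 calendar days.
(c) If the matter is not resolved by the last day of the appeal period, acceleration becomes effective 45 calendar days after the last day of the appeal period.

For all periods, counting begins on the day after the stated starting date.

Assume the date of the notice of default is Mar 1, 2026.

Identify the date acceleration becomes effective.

The last day of the grace period: 46 calendar days after Mar 1, 2026 is Apr 16, 2026.
Adding 25 calendar days to Apr 16, 2026 gives May 11, 2026, which is the last day of the appeal period.
The date acceleration becomes effective: 45 calendar days after May 11, 2026 is Jun 25, 2026.

Jun 25, 2026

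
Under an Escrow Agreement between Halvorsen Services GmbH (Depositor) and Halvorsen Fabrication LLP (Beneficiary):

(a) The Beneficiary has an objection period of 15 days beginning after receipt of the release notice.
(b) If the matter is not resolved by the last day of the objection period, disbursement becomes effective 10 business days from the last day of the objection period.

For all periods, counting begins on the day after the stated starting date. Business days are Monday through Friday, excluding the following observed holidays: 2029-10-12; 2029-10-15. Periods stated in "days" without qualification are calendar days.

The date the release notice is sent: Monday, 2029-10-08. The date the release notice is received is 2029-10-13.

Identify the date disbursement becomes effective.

Adding 15 calendar days to 2029-10-13 gives 2029-10-28, which is the last day of the objection period.
The date disbursement becomes effective: 10 business days after Sunday, 2029-10-28, skipping weekends — Oct 29, Oct 30, Oct 31, Nov 1, Nov 2, Nov 5, Nov 6, Nov 7, Nov 8, Nov 9 — lands on Friday, 2029-11-09.

2029-11-09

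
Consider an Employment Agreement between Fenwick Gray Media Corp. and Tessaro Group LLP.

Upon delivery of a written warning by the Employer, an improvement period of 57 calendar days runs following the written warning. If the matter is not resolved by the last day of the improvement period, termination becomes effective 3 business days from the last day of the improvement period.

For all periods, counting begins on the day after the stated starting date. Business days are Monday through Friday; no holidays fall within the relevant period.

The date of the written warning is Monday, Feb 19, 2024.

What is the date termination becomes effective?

Apr 19, 2024

The last day of the improvement period: Feb 19, 2024 + 57 days = Apr 16, 2024.
The date termination becomes effective: counting 3 business days from Tuesday, Apr 16, 2024 (Apr 17, Apr 18, Apr 19, skipping weekends) reaches Friday, Apr 19, 2024.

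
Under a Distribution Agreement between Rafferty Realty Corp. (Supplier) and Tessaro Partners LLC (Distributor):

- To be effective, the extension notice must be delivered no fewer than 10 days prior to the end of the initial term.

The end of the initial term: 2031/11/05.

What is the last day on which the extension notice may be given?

2031/10/26

2031/11/05 minus 10 days is 2031/10/26.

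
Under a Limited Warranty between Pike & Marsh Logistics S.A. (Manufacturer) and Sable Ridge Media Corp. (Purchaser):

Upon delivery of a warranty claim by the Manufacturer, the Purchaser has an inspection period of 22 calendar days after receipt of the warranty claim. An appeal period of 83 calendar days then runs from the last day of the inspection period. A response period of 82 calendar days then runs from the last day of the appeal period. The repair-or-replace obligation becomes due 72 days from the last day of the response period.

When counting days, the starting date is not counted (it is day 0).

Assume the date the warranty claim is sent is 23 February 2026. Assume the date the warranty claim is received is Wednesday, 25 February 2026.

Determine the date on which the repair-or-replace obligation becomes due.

The last day of the inspection period: 22 calendar days after 25 February 2026 is 19 March 2026.
Adding 83 calendar days to 19 March 2026 gives 10 June 2026, which is the last day of the appeal period.
The last day of the response period: 10 June 2026 + 82 days = 31 August 2026.
The date on which the repair-or-replace obligation becomes due: 72 calendar days after 31 August 2026 is 11 November 2026.

11 November 2026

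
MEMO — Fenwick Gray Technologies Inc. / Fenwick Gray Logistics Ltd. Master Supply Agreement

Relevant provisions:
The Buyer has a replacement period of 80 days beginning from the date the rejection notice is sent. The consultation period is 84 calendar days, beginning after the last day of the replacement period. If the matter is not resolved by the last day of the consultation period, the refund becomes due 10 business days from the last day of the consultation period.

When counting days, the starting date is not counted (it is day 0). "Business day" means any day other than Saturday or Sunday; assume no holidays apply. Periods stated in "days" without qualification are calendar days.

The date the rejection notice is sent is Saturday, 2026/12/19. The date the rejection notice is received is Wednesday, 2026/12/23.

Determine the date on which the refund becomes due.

2027/06/15

The last day of the replacement period: 80 calendar days after 2026/12/19 is 2027/03/09.
The last day of the consultation period: 2027/03/09 + 84 days = 2027/06/01.
From Tuesday, 2027/06/01, 10 business days (Jun 2, Jun 3, Jun 4, Jun 7, Jun 8, Jun 9, Jun 10, Jun 11, Jun 14, Jun 15, skipping weekends) brings us to Tuesday, 2027/06/15, which is the date on which the refund becomes due.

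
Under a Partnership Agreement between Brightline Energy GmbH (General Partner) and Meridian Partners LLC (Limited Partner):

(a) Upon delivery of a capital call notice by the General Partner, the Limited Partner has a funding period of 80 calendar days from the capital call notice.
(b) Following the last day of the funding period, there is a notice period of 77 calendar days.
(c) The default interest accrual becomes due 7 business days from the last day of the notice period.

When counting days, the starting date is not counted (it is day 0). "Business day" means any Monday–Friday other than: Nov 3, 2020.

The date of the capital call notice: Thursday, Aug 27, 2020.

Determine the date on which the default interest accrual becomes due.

Feb 9, 2021

The last day of the funding period: 80 calendar days after Aug 27, 2020 is Nov 15, 2020.
Adding 77 calendar days to Nov 15, 2020 gives Jan 31, 2021, which is the last day of the notice period.
The date on which the default interest accrual becomes due: 7 business days after Sunday, Jan 31, 2021, skipping weekends — Feb 1, Feb 2, Feb 3, Feb 4, Feb 5, Feb 8, Feb 9 — lands on Tuesday, Feb 9, 2021.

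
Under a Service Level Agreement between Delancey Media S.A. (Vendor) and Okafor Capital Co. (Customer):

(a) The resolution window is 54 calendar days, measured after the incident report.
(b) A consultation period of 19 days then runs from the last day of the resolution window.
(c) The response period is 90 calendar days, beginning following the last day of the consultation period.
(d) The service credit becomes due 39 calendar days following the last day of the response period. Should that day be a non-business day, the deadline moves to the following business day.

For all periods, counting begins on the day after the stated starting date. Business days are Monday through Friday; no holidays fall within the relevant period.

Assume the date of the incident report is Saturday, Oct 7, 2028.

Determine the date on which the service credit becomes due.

Apr 27, 2029

The last day of the resolution window: 54 calendar days after Oct 7, 2028 is Nov 30, 2028.
Adding 19 calendar days to Nov 30, 2028 gives Dec 19, 2028, which is the last day of the consultation period.
The last day of the response period: 90 calendar days after Dec 19, 2028 is Mar 19, 2029.
Adding 39 calendar days to Mar 19, 2029 gives Apr 27, 2029, which is the date on which the service credit becomes due. Apr 27, 2029 is a Friday, so no roll-forward applies.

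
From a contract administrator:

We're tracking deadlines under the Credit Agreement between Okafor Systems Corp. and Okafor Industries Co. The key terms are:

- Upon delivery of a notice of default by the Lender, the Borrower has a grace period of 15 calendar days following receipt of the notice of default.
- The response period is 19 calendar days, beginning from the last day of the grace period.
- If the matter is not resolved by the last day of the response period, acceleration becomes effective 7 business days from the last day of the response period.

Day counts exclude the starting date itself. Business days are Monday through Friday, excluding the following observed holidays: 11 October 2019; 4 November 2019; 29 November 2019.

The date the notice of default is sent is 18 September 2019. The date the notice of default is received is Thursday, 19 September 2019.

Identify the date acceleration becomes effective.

1 November 2019

The last day of the grace period: 19 September 2019 + 15 days = 4 October 2019.
The last day of the response period: 19 calendar days after 4 October 2019 is 23 October 2019.
The date acceleration becomes effective: 7 business days after Wednesday, 23 October 2019, skipping weekends — Oct 24, Oct 25, Oct 28, Oct 29, Oct 30, Oct 31, Nov 1 — lands on Friday, 1 November 2019.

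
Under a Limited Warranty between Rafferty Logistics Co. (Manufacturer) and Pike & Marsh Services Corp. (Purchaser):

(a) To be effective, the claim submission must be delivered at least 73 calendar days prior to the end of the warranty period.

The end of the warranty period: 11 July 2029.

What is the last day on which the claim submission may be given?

29 April 2029

11 July 2029 minus 73 days is 29 April 2029.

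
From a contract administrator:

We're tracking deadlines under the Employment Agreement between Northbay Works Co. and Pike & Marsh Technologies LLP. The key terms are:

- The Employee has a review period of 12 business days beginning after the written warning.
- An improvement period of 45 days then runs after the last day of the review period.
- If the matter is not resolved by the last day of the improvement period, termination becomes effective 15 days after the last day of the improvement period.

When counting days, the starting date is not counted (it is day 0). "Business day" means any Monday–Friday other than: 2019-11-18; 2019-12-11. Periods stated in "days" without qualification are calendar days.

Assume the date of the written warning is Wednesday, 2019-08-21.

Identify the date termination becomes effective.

2019-11-05

The last day of the review period: 12 business days after Wednesday, 2019-08-21, skipping weekends — Aug 22, Aug 23, Aug 26, Aug 27, …, Sep 4, Sep 5, Sep 6 — lands on Friday, 2019-09-06.
The last day of the improvement period: 2019-09-06 + 45 days = 2019-10-21.
Adding 15 calendar days to 2019-10-21 gives 2019-11-05, which is the date termination becomes effective.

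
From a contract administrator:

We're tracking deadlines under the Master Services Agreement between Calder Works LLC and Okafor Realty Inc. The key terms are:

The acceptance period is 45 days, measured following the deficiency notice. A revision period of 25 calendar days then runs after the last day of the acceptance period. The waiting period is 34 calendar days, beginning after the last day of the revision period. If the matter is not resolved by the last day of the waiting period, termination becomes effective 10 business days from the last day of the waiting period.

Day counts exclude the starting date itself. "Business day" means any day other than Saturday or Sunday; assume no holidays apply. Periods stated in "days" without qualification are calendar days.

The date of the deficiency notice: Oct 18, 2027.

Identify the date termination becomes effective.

Feb 11, 2028

The last day of the acceptance period: 45 calendar days after Oct 18, 2027 is Dec 2, 2027.
The last day of the revision period: 25 calendar days after Dec 2, 2027 is Dec 27, 2027.
The last day of the waiting period: Dec 27, 2027 + 34 days = Jan 30, 2028.
From Sunday, Jan 30, 2028, 10 business days (Jan 31, Feb 1, Feb 2, Feb 3, Feb 4, Feb 7, Feb 8, Feb 9, Feb 10, Feb 11, skipping weekends) brings us to Friday, Feb 11, 2028, which is the date termination becomes effective.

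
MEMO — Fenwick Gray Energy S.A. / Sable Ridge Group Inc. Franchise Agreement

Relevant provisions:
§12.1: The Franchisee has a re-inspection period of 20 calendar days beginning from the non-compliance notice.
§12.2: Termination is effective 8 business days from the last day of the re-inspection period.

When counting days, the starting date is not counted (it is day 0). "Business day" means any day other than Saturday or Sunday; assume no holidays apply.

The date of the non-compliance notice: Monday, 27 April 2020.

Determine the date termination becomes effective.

27 May 2020

The last day of the re-inspection period: 27 April 2020 + 20 days = 17 May 2020.
The date termination becomes effective: counting 8 business days from Sunday, 17 May 2020 (May 18, May 19, May 20, May 21, May 22, May 25, May 26, May 27, skipping weekends) reaches Wednesday, 27 May 2020.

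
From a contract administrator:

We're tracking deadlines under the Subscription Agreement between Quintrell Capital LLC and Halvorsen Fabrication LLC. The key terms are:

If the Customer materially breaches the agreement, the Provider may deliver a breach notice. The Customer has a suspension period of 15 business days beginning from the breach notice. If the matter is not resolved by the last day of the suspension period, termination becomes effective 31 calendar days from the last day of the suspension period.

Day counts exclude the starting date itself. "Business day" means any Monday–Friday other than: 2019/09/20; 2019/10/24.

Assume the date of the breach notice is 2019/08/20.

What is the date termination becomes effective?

The last day of the suspension period: 15 business days after Tuesday, 2019/08/20, skipping weekends — Aug 21, Aug 22, Aug 23, Aug 26, …, Sep 6, Sep 9, Sep 10 — lands on Tuesday, 2019/09/10.
The date termination becomes effective: 31 calendar days after 2019/09/10 is 2019/10/11.

2019/10/11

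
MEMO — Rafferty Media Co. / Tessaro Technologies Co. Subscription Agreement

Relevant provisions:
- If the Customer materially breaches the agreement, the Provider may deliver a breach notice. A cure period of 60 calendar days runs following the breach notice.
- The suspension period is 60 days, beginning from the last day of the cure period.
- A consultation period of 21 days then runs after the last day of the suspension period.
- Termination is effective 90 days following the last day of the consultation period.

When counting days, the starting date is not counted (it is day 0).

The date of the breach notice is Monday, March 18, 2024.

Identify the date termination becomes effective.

November 4, 2024

The last day of the cure period: March 18, 2024 + 60 days = May 17, 2024.
The last day of the suspension period: May 17, 2024 + 60 days = July 16, 2024.
Adding 21 calendar days to July 16, 2024 gives August 6, 2024, which is the last day of the consultation period.
The date termination becomes effective: 90 calendar days after August 6, 2024 is November 4, 2024.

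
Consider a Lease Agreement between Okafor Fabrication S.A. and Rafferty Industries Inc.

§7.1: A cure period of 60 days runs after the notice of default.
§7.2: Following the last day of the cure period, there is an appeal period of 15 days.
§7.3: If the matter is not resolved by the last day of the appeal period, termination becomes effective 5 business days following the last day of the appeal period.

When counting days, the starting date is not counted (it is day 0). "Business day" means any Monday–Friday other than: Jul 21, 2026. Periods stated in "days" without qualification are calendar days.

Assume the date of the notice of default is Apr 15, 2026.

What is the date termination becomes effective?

The last day of the cure period: Apr 15, 2026 + 60 days = Jun 14, 2026.
Adding 15 calendar days to Jun 14, 2026 gives Jun 29, 2026, which is the last day of the appeal period.
The date termination becomes effective: 5 business days after Monday, Jun 29, 2026, skipping weekends — Jun 30, Jul 1, Jul 2, Jul 3, Jul 6 — lands on Monday, Jul 6, 2026.

Jul 6, 2026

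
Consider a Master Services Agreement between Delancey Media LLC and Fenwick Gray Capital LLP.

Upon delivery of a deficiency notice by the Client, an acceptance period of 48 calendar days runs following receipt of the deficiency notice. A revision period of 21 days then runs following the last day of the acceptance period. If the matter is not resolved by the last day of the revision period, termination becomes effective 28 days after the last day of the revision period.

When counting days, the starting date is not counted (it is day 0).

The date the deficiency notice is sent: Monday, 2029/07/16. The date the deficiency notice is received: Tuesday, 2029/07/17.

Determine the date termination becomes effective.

2029/10/22

The last day of the acceptance period: 2029/07/17 + 48 days = 2029/09/03.
The last day of the revision period: 2029/09/03 + 21 days = 2029/09/24.
Adding 28 calendar days to 2029/09/24 gives 2029/10/22, which is the date termination becomes effective.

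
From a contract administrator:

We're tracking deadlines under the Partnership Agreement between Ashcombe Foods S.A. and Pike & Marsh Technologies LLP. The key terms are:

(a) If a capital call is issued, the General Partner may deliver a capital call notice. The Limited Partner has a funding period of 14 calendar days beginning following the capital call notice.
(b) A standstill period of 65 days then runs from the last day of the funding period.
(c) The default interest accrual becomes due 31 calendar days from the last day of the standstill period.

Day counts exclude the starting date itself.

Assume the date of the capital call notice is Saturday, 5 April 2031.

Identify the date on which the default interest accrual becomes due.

The last day of the funding period: 14 calendar days after 5 April 2031 is 19 April 2031.
The last day of the standstill period: 19 April 2031 + 65 days = 23 June 2031.
The date on which the default interest accrual becomes due: 31 calendar days after 23 June 2031 is 24 July 2031.

24 July 2031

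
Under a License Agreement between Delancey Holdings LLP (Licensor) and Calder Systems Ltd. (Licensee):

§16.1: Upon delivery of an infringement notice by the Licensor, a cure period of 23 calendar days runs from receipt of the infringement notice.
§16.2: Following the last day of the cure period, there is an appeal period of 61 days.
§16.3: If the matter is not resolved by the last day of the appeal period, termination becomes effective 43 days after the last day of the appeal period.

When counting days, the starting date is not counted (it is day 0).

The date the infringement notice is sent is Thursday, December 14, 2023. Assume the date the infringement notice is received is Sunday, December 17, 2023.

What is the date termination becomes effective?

The last day of the cure period: 23 calendar days after December 17, 2023 is January 9, 2024.
The last day of the appeal period: January 9, 2024 + 61 days = March 10, 2024.
Adding 43 calendar days to March 10, 2024 gives April 22, 2024, which is the date termination becomes effective.

April 22, 2024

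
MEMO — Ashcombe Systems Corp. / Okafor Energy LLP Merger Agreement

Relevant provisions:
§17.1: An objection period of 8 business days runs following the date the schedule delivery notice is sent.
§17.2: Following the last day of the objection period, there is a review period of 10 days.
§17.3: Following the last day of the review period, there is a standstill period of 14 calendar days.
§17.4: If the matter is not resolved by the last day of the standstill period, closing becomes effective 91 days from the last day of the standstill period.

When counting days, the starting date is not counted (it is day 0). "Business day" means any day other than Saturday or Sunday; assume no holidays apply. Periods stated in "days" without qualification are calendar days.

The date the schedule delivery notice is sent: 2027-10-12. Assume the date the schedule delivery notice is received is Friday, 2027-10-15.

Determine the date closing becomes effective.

The last day of the objection period: counting 8 business days from Tuesday, 2027-10-12 (Oct 13, Oct 14, Oct 15, Oct 18, Oct 19, Oct 20, Oct 21, Oct 22, skipping weekends) reaches Friday, 2027-10-22.
The last day of the review period: 10 calendar days after 2027-10-22 is 2027-11-01.
Adding 14 calendar days to 2027-11-01 gives 2027-11-15, which is the last day of the standstill period.
Adding 91 calendar days to 2027-11-15 gives 2028-02-14, which is the date closing becomes effective.

2028-02-14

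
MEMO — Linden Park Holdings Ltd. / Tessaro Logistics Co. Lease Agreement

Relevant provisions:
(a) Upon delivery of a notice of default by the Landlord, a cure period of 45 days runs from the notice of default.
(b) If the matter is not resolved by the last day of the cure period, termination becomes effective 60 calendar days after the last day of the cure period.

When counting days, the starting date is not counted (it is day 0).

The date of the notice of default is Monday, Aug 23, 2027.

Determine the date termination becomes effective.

Adding 45 calendar days to Aug 23, 2027 gives Oct 7, 2027, which is the last day of the cure period.
The date termination becomes effective: Oct 7, 2027 + 60 days = Dec 6, 2027.

Dec 6, 2027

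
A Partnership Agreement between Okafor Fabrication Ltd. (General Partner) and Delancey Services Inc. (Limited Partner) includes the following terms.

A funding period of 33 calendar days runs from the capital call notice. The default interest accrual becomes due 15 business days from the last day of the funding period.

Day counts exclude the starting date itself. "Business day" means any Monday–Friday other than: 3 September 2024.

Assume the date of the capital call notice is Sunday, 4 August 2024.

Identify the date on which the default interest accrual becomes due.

27 September 2024

The last day of the funding period: 33 calendar days after 4 August 2024 is 6 September 2024.
The date on which the default interest accrual becomes due: 15 business days after Friday, 6 September 2024, skipping weekends — Sep 9, Sep 10, Sep 11, Sep 12, …, Sep 25, Sep 26, Sep 27 — lands on Friday, 27 September 2024.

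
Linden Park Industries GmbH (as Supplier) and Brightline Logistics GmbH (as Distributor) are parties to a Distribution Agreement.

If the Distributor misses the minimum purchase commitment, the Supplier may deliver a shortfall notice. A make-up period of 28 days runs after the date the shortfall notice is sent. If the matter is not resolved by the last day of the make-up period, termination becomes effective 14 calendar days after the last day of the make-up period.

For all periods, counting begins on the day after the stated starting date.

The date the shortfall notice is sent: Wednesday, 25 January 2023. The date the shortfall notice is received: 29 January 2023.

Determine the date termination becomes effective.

The last day of the make-up period: 28 calendar days after 25 January 2023 is 22 February 2023.
The date termination becomes effective: 14 calendar days after 22 February 2023 is 8 March 2023.

8 March 2023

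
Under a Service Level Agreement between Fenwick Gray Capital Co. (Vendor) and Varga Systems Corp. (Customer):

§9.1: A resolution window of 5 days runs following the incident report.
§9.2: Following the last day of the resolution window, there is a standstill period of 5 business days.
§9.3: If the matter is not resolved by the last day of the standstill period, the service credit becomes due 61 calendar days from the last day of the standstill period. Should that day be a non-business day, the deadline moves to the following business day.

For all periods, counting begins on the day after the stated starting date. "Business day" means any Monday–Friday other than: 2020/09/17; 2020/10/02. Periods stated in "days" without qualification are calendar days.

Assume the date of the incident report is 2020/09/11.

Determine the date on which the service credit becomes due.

2020/11/24

Adding 5 calendar days to 2020/09/11 gives 2020/09/16, which is the last day of the resolution window.
The last day of the standstill period: counting 5 business days from Wednesday, 2020/09/16 (Sep 18, Sep 21, Sep 22, Sep 23, Sep 24, skipping weekends and the listed holiday on Sep 17) reaches Thursday, 2020/09/24.
The date on which the service credit becomes due: 2020/09/24 + 61 days = 2020/11/24. 2020/11/24 is a Tuesday and is not a listed holiday, so no roll-forward applies.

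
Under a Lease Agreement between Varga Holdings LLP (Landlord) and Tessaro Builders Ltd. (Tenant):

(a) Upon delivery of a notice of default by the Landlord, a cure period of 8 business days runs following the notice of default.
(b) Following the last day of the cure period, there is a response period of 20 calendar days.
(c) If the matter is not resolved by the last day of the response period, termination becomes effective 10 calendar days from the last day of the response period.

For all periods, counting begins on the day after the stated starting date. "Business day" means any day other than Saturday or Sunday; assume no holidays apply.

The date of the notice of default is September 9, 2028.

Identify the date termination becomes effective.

The last day of the cure period: 8 business days after Saturday, September 9, 2028, skipping weekends — Sep 11, Sep 12, Sep 13, Sep 14, Sep 15, Sep 18, Sep 19, Sep 20 — lands on Wednesday, September 20, 2028.
Adding 20 calendar days to September 20, 2028 gives October 10, 2028, which is the last day of the response period.
The date termination becomes effective: 10 calendar days after October 10, 2028 is October 20, 2028.

October 20, 2028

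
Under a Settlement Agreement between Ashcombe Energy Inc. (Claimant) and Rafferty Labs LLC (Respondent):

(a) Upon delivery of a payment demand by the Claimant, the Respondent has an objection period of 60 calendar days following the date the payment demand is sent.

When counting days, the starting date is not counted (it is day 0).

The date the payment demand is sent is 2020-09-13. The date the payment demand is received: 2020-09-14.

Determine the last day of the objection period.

2020-11-12

Adding 60 calendar days to 2020-09-13 gives 2020-11-12, which is the last day of the objection period.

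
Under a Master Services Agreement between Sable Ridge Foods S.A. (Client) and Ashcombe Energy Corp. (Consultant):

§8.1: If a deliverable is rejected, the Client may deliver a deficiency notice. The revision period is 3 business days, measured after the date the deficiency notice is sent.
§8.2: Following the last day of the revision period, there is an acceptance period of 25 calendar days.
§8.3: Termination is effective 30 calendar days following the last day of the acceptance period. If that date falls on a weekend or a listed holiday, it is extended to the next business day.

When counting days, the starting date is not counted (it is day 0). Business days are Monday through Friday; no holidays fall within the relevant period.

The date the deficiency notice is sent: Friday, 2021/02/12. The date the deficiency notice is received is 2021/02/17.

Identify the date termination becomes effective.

The last day of the revision period: counting 3 business days from Friday, 2021/02/12 (Feb 15, Feb 16, Feb 17, skipping weekends) reaches Wednesday, 2021/02/17.
Adding 25 calendar days to 2021/02/17 gives 2021/03/14, which is the last day of the acceptance period.
Adding 30 calendar days to 2021/03/14 gives 2021/04/13, which is the date termination becomes effective. 2021/04/13 is a Tuesday, so no roll-forward applies.

2021/04/13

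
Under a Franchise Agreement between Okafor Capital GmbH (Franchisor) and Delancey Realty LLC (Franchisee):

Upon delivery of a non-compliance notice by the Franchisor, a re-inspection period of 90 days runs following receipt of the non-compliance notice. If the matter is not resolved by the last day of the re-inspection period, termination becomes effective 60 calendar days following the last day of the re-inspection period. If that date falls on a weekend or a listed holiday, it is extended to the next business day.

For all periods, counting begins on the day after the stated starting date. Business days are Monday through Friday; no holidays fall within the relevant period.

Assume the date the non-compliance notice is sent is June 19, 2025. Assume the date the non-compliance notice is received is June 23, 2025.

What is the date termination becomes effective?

November 20, 2025

The last day of the re-inspection period: 90 calendar days after June 23, 2025 is September 21, 2025.
The date termination becomes effective: September 21, 2025 + 60 days = November 20, 2025. November 20, 2025 is a Thursday, so no roll-forward applies.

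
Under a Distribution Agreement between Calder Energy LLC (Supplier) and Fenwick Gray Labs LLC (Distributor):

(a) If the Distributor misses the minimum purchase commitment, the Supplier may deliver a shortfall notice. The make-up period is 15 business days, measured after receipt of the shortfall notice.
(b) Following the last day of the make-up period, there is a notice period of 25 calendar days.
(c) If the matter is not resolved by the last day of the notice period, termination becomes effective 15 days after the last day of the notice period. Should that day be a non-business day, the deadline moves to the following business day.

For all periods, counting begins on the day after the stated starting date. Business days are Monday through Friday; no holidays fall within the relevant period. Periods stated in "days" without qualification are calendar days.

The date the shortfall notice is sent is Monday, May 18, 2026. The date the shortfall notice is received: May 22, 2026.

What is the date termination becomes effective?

Jul 22, 2026

From Friday, May 22, 2026, 15 business days (May 25, May 26, May 27, May 28, …, Jun 10, Jun 11, Jun 12, skipping weekends) brings us to Friday, Jun 12, 2026, which is the last day of the make-up period.
The last day of the notice period: Jun 12, 2026 + 25 days = Jul 7, 2026.
The date termination becomes effective: Jul 7, 2026 + 15 days = Jul 22, 2026. Jul 22, 2026 is a Wednesday, so no roll-forward applies.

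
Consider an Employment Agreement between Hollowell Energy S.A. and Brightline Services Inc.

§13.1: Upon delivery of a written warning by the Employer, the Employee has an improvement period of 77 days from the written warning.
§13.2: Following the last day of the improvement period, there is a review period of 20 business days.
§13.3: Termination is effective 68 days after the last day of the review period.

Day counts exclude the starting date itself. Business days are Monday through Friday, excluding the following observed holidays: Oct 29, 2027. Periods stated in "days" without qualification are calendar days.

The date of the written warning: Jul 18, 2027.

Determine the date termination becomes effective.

The last day of the improvement period: Jul 18, 2027 + 77 days = Oct 3, 2027.
The last day of the review period: 20 business days after Sunday, Oct 3, 2027, skipping weekends and the listed holiday on Oct 29 — Oct 4, Oct 5, Oct 6, Oct 7, …, Oct 27, Oct 28, Nov 1 — lands on Monday, Nov 1, 2027.
The date termination becomes effective: Nov 1, 2027 + 68 days = Jan 8, 2028.

Jan 8, 2028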